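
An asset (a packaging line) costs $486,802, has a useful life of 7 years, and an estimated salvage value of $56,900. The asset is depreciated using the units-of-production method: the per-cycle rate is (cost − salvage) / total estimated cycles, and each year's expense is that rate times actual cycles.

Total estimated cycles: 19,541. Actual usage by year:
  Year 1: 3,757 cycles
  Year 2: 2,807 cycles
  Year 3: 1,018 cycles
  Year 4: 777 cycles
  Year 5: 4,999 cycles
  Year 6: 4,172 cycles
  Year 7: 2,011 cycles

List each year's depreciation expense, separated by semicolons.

$82,654; $61,754; $22,396; $17,094; $109,978; $91,784; $44,242

Depreciable base = $486,802 − $56,900 = $429,902.
Rate = $429,902 / 19,541 cycles = $22 per cycle.
Year 1: 3,757 × $22 = $82,654. Book value $404,148.
Year 2: 2,807 × $22 = $61,754. Book value $342,394.
Year 3: 1,018 × $22 = $22,396. Book value $319,998.
Year 4: 777 × $22 = $17,094. Book value $302,904.
Year 5: 4,999 × $22 = $109,978. Book value $192,926.
Year 6: 4,172 × $22 = $91,784. Book value $101,142.
Year 7: 2,011 × $22 = $44,242. Book value $56,900.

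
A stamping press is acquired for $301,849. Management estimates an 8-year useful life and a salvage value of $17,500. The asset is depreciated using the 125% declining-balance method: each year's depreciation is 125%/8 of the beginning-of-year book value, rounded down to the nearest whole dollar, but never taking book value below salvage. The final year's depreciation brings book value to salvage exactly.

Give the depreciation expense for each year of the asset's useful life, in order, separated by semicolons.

Depreciable base = $301,849 − $17,500 = $284,349.
Year 1: ⌊$301,849 × 125%/8⌋ = $47,163. Book value $254,686.
Year 2: ⌊$254,686 × 125%/8⌋ = $39,794. Book value $214,892.
Year 3: ⌊$214,892 × 125%/8⌋ = $33,576. Book value $181,316.
Year 4: ⌊$181,316 × 125%/8⌋ = $28,330. Book value $152,986.
Year 5: ⌊$152,986 × 125%/8⌋ = $23,904. Book value $129,082.
Year 6: ⌊$129,082 × 125%/8⌋ = $20,169. Book value $108,913.
Year 7: ⌊$108,913 × 125%/8⌋ = $17,017. Book value $91,896.
Year 8 (final): $91,896 − $17,500 = $74,396. Book value $17,500.

$47,163; $39,794; $33,576; $28,330; $23,904; $20,169; $17,017; $74,396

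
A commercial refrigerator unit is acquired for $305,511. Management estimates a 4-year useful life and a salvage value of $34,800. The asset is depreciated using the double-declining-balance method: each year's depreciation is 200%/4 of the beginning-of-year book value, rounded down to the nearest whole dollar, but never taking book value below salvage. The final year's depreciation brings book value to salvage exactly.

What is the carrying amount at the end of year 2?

Depreciable base = $305,511 − $34,800 = $270,711.
Year 1: ⌊$305,511 × 200%/4⌋ = $152,755. Book value $152,756.
Year 2: ⌊$152,756 × 200%/4⌋ = $76,378. Book value $76,378.

$76,378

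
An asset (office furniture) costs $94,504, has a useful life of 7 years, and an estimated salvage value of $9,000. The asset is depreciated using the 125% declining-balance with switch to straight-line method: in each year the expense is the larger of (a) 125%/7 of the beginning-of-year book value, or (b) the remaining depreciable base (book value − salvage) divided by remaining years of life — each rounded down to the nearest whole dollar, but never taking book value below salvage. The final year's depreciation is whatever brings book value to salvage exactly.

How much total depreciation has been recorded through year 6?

Depreciable base = $94,504 − $9,000 = $85,504.
Year 1: DB = ⌊$94,504 × 125%/7⌋ = $16,875; SL = ⌊$85,504/7⌋ = $12,214 → take DB $16,875. Book value $77,629.
Year 2: DB = ⌊$77,629 × 125%/7⌋ = $13,862; SL = ⌊$68,629/6⌋ = $11,438 → take DB $13,862. Book value $63,767.
Year 3: DB = ⌊$63,767 × 125%/7⌋ = $11,386; SL = ⌊$54,767/5⌋ = $10,953 → take DB $11,386. Book value $52,381.
Year 4: DB = ⌊$52,381 × 125%/7⌋ = $9,353; SL = ⌊$43,381/4⌋ = $10,845 → take SL $10,845. Book value $41,536.
Year 5: DB = ⌊$41,536 × 125%/7⌋ = $7,417; SL = ⌊$32,536/3⌋ = $10,845 → take SL $10,845. Book value $30,691.
Year 6: DB = ⌊$30,691 × 125%/7⌋ = $5,480; SL = ⌊$21,691/2⌋ = $10,845 → take SL $10,845. Book value $19,846.
Accumulated through year 6 = $94,504 − $19,846 = $74,658.

$74,658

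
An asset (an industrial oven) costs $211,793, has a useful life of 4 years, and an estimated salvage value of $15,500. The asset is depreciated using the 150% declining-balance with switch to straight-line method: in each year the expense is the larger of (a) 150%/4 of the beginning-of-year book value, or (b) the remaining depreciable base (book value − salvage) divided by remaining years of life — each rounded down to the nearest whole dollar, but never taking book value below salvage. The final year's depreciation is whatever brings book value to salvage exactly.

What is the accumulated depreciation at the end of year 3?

Depreciable base = $211,793 − $15,500 = $196,293.
Year 1: DB = ⌊$211,793 × 150%/4⌋ = $79,422; SL = ⌊$196,293/4⌋ = $49,073 → take DB $79,422. Book value $132,371.
Year 2: DB = ⌊$132,371 × 150%/4⌋ = $49,639; SL = ⌊$116,871/3⌋ = $38,957 → take DB $49,639. Book value $82,732.
Year 3: DB = ⌊$82,732 × 150%/4⌋ = $31,024; SL = ⌊$67,232/2⌋ = $33,616 → take SL $33,616. Book value $49,116.
Accumulated through year 3 = $211,793 − $49,116 = $162,677.

$162,677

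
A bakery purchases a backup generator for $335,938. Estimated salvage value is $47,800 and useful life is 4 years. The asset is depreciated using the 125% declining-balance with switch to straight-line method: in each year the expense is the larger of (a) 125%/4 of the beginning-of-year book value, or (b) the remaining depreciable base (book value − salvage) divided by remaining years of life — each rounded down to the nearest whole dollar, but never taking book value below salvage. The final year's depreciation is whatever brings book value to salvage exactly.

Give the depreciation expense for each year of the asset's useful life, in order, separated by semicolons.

$104,980; $72,174; $55,492; $55,492

Depreciable base = $335,938 − $47,800 = $288,138.
Year 1: DB = ⌊$335,938 × 125%/4⌋ = $104,980; SL = ⌊$288,138/4⌋ = $72,034 → take DB $104,980. Book value $230,958.
Year 2: DB = ⌊$230,958 × 125%/4⌋ = $72,174; SL = ⌊$183,158/3⌋ = $61,052 → take DB $72,174. Book value $158,784.
Year 3: DB = ⌊$158,784 × 125%/4⌋ = $49,620; SL = ⌊$110,984/2⌋ = $55,492 → take SL $55,492. Book value $103,292.
Year 4 (final): $103,292 − $47,800 = $55,492. Book value $47,800.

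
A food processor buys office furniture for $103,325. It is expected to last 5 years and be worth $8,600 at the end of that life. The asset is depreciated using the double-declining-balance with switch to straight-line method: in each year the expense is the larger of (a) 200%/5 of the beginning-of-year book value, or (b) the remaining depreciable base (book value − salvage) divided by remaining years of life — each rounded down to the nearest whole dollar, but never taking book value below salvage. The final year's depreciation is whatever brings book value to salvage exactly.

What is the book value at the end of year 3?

Depreciable base = $103,325 − $8,600 = $94,725.
Year 1: DB = ⌊$103,325 × 200%/5⌋ = $41,330; SL = ⌊$94,725/5⌋ = $18,945 → take DB $41,330. Book value $61,995.
Year 2: DB = ⌊$61,995 × 200%/5⌋ = $24,798; SL = ⌊$53,395/4⌋ = $13,348 → take DB $24,798. Book value $37,197.
Year 3: DB = ⌊$37,197 × 200%/5⌋ = $14,878; SL = ⌊$28,597/3⌋ = $9,532 → take DB $14,878. Book value $22,319.

$22,319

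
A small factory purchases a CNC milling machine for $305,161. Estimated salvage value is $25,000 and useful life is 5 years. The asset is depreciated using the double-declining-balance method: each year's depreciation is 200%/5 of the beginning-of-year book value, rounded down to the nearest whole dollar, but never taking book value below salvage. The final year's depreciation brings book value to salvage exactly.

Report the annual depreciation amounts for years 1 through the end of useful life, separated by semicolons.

$122,064; $73,238; $43,943; $26,366; $14,550

Depreciable base = $305,161 − $25,000 = $280,161.
Year 1: ⌊$305,161 × 200%/5⌋ = $122,064. Book value $183,097.
Year 2: ⌊$183,097 × 200%/5⌋ = $73,238. Book value $109,859.
Year 3: ⌊$109,859 × 200%/5⌋ = $43,943. Book value $65,916.
Year 4: ⌊$65,916 × 200%/5⌋ = $26,366. Book value $39,550.
Year 5 (final): $39,550 − $25,000 = $14,550. Book value $25,000.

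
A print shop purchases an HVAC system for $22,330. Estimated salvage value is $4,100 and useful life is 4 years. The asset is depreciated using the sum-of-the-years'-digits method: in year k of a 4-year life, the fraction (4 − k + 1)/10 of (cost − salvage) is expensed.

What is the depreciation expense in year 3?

$3,646

Depreciable base = $22,330 − $4,100 = $18,230.
Sum of the years' digits = 4+3+2+1 = 10.
Year 1: $18,230 × 4/10 = $7,292. Book value $15,038.
Year 2: $18,230 × 3/10 = $5,469. Book value $9,569.
Year 3: $18,230 × 2/10 = $3,646. Book value $5,923.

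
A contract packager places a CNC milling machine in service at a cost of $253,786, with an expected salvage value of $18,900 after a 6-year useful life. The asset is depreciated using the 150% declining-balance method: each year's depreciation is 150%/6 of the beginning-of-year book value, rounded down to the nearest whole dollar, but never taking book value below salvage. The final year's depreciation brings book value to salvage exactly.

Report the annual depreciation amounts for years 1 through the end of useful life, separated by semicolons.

$63,446; $47,585; $35,688; $26,766; $20,075; $41,326

Depreciable base = $253,786 − $18,900 = $234,886.
Year 1: ⌊$253,786 × 150%/6⌋ = $63,446. Book value $190,340.
Year 2: ⌊$190,340 × 150%/6⌋ = $47,585. Book value $142,755.
Year 3: ⌊$142,755 × 150%/6⌋ = $35,688. Book value $107,067.
Year 4: ⌊$107,067 × 150%/6⌋ = $26,766. Book value $80,301.
Year 5: ⌊$80,301 × 150%/6⌋ = $20,075. Book value $60,226.
Year 6 (final): $60,226 − $18,900 = $41,326. Book value $18,900.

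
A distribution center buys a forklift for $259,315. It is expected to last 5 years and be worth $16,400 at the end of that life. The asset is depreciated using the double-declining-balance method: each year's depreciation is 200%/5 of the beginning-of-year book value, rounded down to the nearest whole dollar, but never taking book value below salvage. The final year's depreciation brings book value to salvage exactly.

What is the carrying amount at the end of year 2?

Depreciable base = $259,315 − $16,400 = $242,915.
Year 1: ⌊$259,315 × 200%/5⌋ = $103,726. Book value $155,589.
Year 2: ⌊$155,589 × 200%/5⌋ = $62,235. Book value $93,354.

$93,354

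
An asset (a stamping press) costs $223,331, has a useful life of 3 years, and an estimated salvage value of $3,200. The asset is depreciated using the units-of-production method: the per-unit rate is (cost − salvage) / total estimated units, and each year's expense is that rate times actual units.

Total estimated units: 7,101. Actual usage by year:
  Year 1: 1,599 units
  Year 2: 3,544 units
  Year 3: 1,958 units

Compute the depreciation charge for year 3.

$60,698

Depreciable base = $223,331 − $3,200 = $220,131.
Rate = $220,131 / 7,101 units = $31 per unit.
Year 1: 1,599 × $31 = $49,569. Book value $173,762.
Year 2: 3,544 × $31 = $109,864. Book value $63,898.
Year 3: 1,958 × $31 = $60,698. Book value $3,200.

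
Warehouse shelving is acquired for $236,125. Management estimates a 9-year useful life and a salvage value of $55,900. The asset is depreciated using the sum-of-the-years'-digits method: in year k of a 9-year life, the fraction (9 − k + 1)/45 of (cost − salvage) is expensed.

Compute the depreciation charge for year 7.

$12,015

Depreciable base = $236,125 − $55,900 = $180,225.
Sum of the years' digits = 9+8+7+6+5+4+3+2+1 = 45.
Year 1: $180,225 × 9/45 = $36,045. Book value $200,080.
Year 2: $180,225 × 8/45 = $32,040. Book value $168,040.
Year 3: $180,225 × 7/45 = $28,035. Book value $140,005.
Year 4: $180,225 × 6/45 = $24,030. Book value $115,975.
Year 5: $180,225 × 5/45 = $20,025. Book value $95,950.
Year 6: $180,225 × 4/45 = $16,020. Book value $79,930.
Year 7: $180,225 × 3/45 = $12,015. Book value $67,915.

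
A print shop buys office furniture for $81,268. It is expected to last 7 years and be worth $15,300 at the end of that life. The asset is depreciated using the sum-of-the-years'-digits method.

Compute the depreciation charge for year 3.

Depreciable base = $81,268 − $15,300 = $65,968.
Sum of the years' digits = 7+6+5+4+3+2+1 = 28.
Year 1: $65,968 × 7/28 = $16,492. Book value $64,776.
Year 2: $65,968 × 6/28 = $14,136. Book value $50,640.
Year 3: $65,968 × 5/28 = $11,780. Book value $38,860.

$11,780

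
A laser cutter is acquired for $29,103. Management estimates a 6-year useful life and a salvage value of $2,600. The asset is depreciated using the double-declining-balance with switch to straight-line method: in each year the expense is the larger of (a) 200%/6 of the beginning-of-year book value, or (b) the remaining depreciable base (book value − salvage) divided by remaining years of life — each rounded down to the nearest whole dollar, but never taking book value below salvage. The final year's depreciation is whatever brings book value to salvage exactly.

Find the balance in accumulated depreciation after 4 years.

$23,353

Depreciable base = $29,103 − $2,600 = $26,503.
Year 1: DB = ⌊$29,103 × 200%/6⌋ = $9,701; SL = ⌊$26,503/6⌋ = $4,417 → take DB $9,701. Book value $19,402.
Year 2: DB = ⌊$19,402 × 200%/6⌋ = $6,467; SL = ⌊$16,802/5⌋ = $3,360 → take DB $6,467. Book value $12,935.
Year 3: DB = ⌊$12,935 × 200%/6⌋ = $4,311; SL = ⌊$10,335/4⌋ = $2,583 → take DB $4,311. Book value $8,624.
Year 4: DB = ⌊$8,624 × 200%/6⌋ = $2,874; SL = ⌊$6,024/3⌋ = $2,008 → take DB $2,874. Book value $5,750.
Accumulated through year 4 = $29,103 − $5,750 = $23,353.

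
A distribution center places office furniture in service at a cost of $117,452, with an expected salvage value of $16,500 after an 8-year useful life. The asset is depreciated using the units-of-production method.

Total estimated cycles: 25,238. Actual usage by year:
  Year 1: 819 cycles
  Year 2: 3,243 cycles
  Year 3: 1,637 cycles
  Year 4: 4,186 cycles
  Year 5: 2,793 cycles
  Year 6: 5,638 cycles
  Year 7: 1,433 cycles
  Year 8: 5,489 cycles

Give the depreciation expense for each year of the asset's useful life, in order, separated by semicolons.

$3,276; $12,972; $6,548; $16,744; $11,172; $22,552; $5,732; $21,956

Depreciable base = $117,452 − $16,500 = $100,952.
Rate = $100,952 / 25,238 cycles = $4 per cycle.
Year 1: 819 × $4 = $3,276. Book value $114,176.
Year 2: 3,243 × $4 = $12,972. Book value $101,204.
Year 3: 1,637 × $4 = $6,548. Book value $94,656.
Year 4: 4,186 × $4 = $16,744. Book value $77,912.
Year 5: 2,793 × $4 = $11,172. Book value $66,740.
Year 6: 5,638 × $4 = $22,552. Book value $44,188.
Year 7: 1,433 × $4 = $5,732. Book value $38,456.
Year 8: 5,489 × $4 = $21,956. Book value $16,500.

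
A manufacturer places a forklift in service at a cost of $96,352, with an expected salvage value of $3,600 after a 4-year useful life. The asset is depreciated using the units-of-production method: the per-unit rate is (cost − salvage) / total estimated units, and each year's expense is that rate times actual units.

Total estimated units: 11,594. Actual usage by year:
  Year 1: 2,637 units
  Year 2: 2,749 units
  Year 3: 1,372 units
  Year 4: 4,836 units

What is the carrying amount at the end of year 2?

$53,264

Depreciable base = $96,352 − $3,600 = $92,752.
Rate = $92,752 / 11,594 units = $8 per unit.
Year 1: 2,637 × $8 = $21,096. Book value $75,256.
Year 2: 2,749 × $8 = $21,992. Book value $53,264.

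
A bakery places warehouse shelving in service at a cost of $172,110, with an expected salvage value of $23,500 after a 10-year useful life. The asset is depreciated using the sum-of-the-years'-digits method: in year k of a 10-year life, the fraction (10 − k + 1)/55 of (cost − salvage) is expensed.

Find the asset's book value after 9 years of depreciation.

$26,202

Depreciable base = $172,110 − $23,500 = $148,610.
Sum of the years' digits = 10+9+8+7+6+5+4+3+2+1 = 55.
Year 1: $148,610 × 10/55 = $27,020. Book value $145,090.
Year 2: $148,610 × 9/55 = $24,318. Book value $120,772.
Year 3: $148,610 × 8/55 = $21,616. Book value $99,156.
Year 4: $148,610 × 7/55 = $18,914. Book value $80,242.
Year 5: $148,610 × 6/55 = $16,212. Book value $64,030.
Year 6: $148,610 × 5/55 = $13,510. Book value $50,520.
Year 7: $148,610 × 4/55 = $10,808. Book value $39,712.
Year 8: $148,610 × 3/55 = $8,106. Book value $31,606.
Year 9: $148,610 × 2/55 = $5,404. Book value $26,202.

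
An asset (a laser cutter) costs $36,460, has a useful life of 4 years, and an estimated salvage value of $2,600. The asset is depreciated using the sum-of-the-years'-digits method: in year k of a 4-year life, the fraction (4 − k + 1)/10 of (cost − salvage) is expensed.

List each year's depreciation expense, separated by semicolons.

Depreciable base = $36,460 − $2,600 = $33,860.
Sum of the years' digits = 4+3+2+1 = 10.
Year 1: $33,860 × 4/10 = $13,544. Book value $22,916.
Year 2: $33,860 × 3/10 = $10,158. Book value $12,758.
Year 3: $33,860 × 2/10 = $6,772. Book value $5,986.
Year 4: $33,860 × 1/10 = $3,386. Book value $2,600.

$13,544; $10,158; $6,772; $3,386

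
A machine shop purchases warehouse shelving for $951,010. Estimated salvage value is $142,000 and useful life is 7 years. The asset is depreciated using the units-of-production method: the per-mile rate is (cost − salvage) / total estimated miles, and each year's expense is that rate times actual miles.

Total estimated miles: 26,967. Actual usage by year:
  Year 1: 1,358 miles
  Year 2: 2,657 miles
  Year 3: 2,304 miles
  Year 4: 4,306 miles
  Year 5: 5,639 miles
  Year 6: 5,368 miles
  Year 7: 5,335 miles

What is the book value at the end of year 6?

$302,050

Depreciable base = $951,010 − $142,000 = $809,010.
Rate = $809,010 / 26,967 miles = $30 per mile.
Year 1: 1,358 × $30 = $40,740. Book value $910,270.
Year 2: 2,657 × $30 = $79,710. Book value $830,560.
Year 3: 2,304 × $30 = $69,120. Book value $761,440.
Year 4: 4,306 × $30 = $129,180. Book value $632,260.
Year 5: 5,639 × $30 = $169,170. Book value $463,090.
Year 6: 5,368 × $30 = $161,040. Book value $302,050.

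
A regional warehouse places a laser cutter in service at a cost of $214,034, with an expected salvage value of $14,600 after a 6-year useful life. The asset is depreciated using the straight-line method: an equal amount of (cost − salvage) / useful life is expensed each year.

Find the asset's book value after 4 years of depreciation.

Depreciable base = $214,034 − $14,600 = $199,434.
Annual expense = $199,434 / 6 = $33,239.
End of year 1: book value $180,795.
End of year 2: book value $147,556.
End of year 3: book value $114,317.
End of year 4: book value $81,078.

$81,078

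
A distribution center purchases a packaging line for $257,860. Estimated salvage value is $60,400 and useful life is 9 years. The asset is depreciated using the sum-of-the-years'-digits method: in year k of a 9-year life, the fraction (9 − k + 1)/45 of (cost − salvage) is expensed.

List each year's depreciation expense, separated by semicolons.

$39,492; $35,104; $30,716; $26,328; $21,940; $17,552; $13,164; $8,776; $4,388

Depreciable base = $257,860 − $60,400 = $197,460.
Sum of the years' digits = 9+8+7+6+5+4+3+2+1 = 45.
Year 1: $197,460 × 9/45 = $39,492. Book value $218,368.
Year 2: $197,460 × 8/45 = $35,104. Book value $183,264.
Year 3: $197,460 × 7/45 = $30,716. Book value $152,548.
Year 4: $197,460 × 6/45 = $26,328. Book value $126,220.
Year 5: $197,460 × 5/45 = $21,940. Book value $104,280.
Year 6: $197,460 × 4/45 = $17,552. Book value $86,728.
Year 7: $197,460 × 3/45 = $13,164. Book value $73,564.
Year 8: $197,460 × 2/45 = $8,776. Book value $64,788.
Year 9: $197,460 × 1/45 = $4,388. Book value $60,400.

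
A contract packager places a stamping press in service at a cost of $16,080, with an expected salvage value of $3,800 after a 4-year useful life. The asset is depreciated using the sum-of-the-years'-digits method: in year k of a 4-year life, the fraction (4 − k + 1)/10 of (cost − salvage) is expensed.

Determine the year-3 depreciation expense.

Depreciable base = $16,080 − $3,800 = $12,280.
Sum of the years' digits = 4+3+2+1 = 10.
Year 1: $12,280 × 4/10 = $4,912. Book value $11,168.
Year 2: $12,280 × 3/10 = $3,684. Book value $7,484.
Year 3: $12,280 × 2/10 = $2,456. Book value $5,028.

$2,456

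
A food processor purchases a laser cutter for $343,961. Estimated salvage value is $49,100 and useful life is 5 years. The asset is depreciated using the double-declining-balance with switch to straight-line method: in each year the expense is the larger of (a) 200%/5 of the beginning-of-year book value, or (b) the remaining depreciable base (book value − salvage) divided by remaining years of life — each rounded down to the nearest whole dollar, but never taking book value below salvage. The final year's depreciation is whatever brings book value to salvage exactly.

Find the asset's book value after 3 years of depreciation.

Depreciable base = $343,961 − $49,100 = $294,861.
Year 1: DB = ⌊$343,961 × 200%/5⌋ = $137,584; SL = ⌊$294,861/5⌋ = $58,972 → take DB $137,584. Book value $206,377.
Year 2: DB = ⌊$206,377 × 200%/5⌋ = $82,550; SL = ⌊$157,277/4⌋ = $39,319 → take DB $82,550. Book value $123,827.
Year 3: DB = ⌊$123,827 × 200%/5⌋ = $49,530; SL = ⌊$74,727/3⌋ = $24,909 → take DB $49,530. Book value $74,297.

$74,297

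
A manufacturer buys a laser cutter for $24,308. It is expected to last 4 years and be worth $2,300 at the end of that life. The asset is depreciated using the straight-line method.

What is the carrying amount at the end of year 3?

Depreciable base = $24,308 − $2,300 = $22,008.
Annual expense = $22,008 / 4 = $5,502.
End of year 1: book value $18,806.
End of year 2: book value $13,304.
End of year 3: book value $7,802.

$7,802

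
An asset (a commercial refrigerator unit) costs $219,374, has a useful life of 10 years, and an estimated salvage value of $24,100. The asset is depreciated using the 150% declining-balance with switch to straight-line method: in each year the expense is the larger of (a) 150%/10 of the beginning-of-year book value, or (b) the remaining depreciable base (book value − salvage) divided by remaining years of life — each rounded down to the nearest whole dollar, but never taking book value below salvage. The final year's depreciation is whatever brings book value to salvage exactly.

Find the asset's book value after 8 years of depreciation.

$53,396

Depreciable base = $219,374 − $24,100 = $195,274.
Year 1: DB = ⌊$219,374 × 150%/10⌋ = $32,906; SL = ⌊$195,274/10⌋ = $19,527 → take DB $32,906. Book value $186,468.
Year 2: DB = ⌊$186,468 × 150%/10⌋ = $27,970; SL = ⌊$162,368/9⌋ = $18,040 → take DB $27,970. Book value $158,498.
Year 3: DB = ⌊$158,498 × 150%/10⌋ = $23,774; SL = ⌊$134,398/8⌋ = $16,799 → take DB $23,774. Book value $134,724.
Year 4: DB = ⌊$134,724 × 150%/10⌋ = $20,208; SL = ⌊$110,624/7⌋ = $15,803 → take DB $20,208. Book value $114,516.
Year 5: DB = ⌊$114,516 × 150%/10⌋ = $17,177; SL = ⌊$90,416/6⌋ = $15,069 → take DB $17,177. Book value $97,339.
Year 6: DB = ⌊$97,339 × 150%/10⌋ = $14,600; SL = ⌊$73,239/5⌋ = $14,647 → take SL $14,647. Book value $82,692.
Year 7: DB = ⌊$82,692 × 150%/10⌋ = $12,403; SL = ⌊$58,592/4⌋ = $14,648 → take SL $14,648. Book value $68,044.
Year 8: DB = ⌊$68,044 × 150%/10⌋ = $10,206; SL = ⌊$43,944/3⌋ = $14,648 → take SL $14,648. Book value $53,396.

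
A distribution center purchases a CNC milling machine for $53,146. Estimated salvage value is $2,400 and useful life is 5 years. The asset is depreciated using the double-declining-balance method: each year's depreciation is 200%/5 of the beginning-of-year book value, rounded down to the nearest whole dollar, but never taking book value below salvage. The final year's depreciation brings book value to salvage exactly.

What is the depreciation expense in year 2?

$12,755

Depreciable base = $53,146 − $2,400 = $50,746.
Year 1: ⌊$53,146 × 200%/5⌋ = $21,258. Book value $31,888.
Year 2: ⌊$31,888 × 200%/5⌋ = $12,755. Book value $19,133.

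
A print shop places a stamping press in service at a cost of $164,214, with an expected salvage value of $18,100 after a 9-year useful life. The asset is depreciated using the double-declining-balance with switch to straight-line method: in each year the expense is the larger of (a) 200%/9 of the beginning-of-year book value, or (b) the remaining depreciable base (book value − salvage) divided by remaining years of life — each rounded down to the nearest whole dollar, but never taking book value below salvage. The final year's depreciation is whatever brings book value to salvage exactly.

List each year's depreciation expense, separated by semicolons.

Depreciable base = $164,214 − $18,100 = $146,114.
Year 1: DB = ⌊$164,214 × 200%/9⌋ = $36,492; SL = ⌊$146,114/9⌋ = $16,234 → take DB $36,492. Book value $127,722.
Year 2: DB = ⌊$127,722 × 200%/9⌋ = $28,382; SL = ⌊$109,622/8⌋ = $13,702 → take DB $28,382. Book value $99,340.
Year 3: DB = ⌊$99,340 × 200%/9⌋ = $22,075; SL = ⌊$81,240/7⌋ = $11,605 → take DB $22,075. Book value $77,265.
Year 4: DB = ⌊$77,265 × 200%/9⌋ = $17,170; SL = ⌊$59,165/6⌋ = $9,860 → take DB $17,170. Book value $60,095.
Year 5: DB = ⌊$60,095 × 200%/9⌋ = $13,354; SL = ⌊$41,995/5⌋ = $8,399 → take DB $13,354. Book value $46,741.
Year 6: DB = ⌊$46,741 × 200%/9⌋ = $10,386; SL = ⌊$28,641/4⌋ = $7,160 → take DB $10,386. Book value $36,355.
Year 7: DB = ⌊$36,355 × 200%/9⌋ = $8,078; SL = ⌊$18,255/3⌋ = $6,085 → take DB $8,078. Book value $28,277.
Year 8: DB = ⌊$28,277 × 200%/9⌋ = $6,283; SL = ⌊$10,177/2⌋ = $5,088 → take DB $6,283. Book value $21,994.
Year 9 (final): $21,994 − $18,100 = $3,894. Book value $18,100.

$36,492; $28,382; $22,075; $17,170; $13,354; $10,386; $8,078; $6,283; $3,894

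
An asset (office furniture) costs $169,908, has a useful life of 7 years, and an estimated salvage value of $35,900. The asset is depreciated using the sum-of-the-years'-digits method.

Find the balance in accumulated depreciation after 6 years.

Depreciable base = $169,908 − $35,900 = $134,008.
Sum of the years' digits = 7+6+5+4+3+2+1 = 28.
Year 1: $134,008 × 7/28 = $33,502. Book value $136,406.
Year 2: $134,008 × 6/28 = $28,716. Book value $107,690.
Year 3: $134,008 × 5/28 = $23,930. Book value $83,760.
Year 4: $134,008 × 4/28 = $19,144. Book value $64,616.
Year 5: $134,008 × 3/28 = $14,358. Book value $50,258.
Year 6: $134,008 × 2/28 = $9,572. Book value $40,686.
Accumulated through year 6 = $169,908 − $40,686 = $129,222.

$129,222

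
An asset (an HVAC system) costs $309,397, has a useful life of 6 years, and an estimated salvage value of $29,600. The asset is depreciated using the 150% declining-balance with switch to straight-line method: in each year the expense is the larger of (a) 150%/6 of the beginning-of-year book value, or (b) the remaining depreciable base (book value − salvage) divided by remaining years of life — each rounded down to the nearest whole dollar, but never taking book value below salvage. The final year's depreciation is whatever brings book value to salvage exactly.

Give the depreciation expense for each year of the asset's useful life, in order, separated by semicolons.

$77,349; $58,012; $43,509; $33,642; $33,642; $33,643

Depreciable base = $309,397 − $29,600 = $279,797.
Year 1: DB = ⌊$309,397 × 150%/6⌋ = $77,349; SL = ⌊$279,797/6⌋ = $46,632 → take DB $77,349. Book value $232,048.
Year 2: DB = ⌊$232,048 × 150%/6⌋ = $58,012; SL = ⌊$202,448/5⌋ = $40,489 → take DB $58,012. Book value $174,036.
Year 3: DB = ⌊$174,036 × 150%/6⌋ = $43,509; SL = ⌊$144,436/4⌋ = $36,109 → take DB $43,509. Book value $130,527.
Year 4: DB = ⌊$130,527 × 150%/6⌋ = $32,631; SL = ⌊$100,927/3⌋ = $33,642 → take SL $33,642. Book value $96,885.
Year 5: DB = ⌊$96,885 × 150%/6⌋ = $24,221; SL = ⌊$67,285/2⌋ = $33,642 → take SL $33,642. Book value $63,243.
Year 6 (final): $63,243 − $29,600 = $33,643. Book value $29,600.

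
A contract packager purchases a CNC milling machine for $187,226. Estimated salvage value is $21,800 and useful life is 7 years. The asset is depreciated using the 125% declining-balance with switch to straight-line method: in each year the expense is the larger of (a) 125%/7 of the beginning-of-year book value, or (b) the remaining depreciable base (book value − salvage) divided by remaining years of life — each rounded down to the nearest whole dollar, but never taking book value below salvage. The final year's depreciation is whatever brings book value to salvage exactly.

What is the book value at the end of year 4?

$83,279

Depreciable base = $187,226 − $21,800 = $165,426.
Year 1: DB = ⌊$187,226 × 125%/7⌋ = $33,433; SL = ⌊$165,426/7⌋ = $23,632 → take DB $33,433. Book value $153,793.
Year 2: DB = ⌊$153,793 × 125%/7⌋ = $27,463; SL = ⌊$131,993/6⌋ = $21,998 → take DB $27,463. Book value $126,330.
Year 3: DB = ⌊$126,330 × 125%/7⌋ = $22,558; SL = ⌊$104,530/5⌋ = $20,906 → take DB $22,558. Book value $103,772.
Year 4: DB = ⌊$103,772 × 125%/7⌋ = $18,530; SL = ⌊$81,972/4⌋ = $20,493 → take SL $20,493. Book value $83,279.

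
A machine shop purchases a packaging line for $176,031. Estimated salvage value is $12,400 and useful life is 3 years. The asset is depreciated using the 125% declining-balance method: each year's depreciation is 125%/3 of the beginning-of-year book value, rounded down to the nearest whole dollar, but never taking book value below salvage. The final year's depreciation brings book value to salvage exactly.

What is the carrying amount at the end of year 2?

$59,900

Depreciable base = $176,031 − $12,400 = $163,631.
Year 1: ⌊$176,031 × 125%/3⌋ = $73,346. Book value $102,685.
Year 2: ⌊$102,685 × 125%/3⌋ = $42,785. Book value $59,900.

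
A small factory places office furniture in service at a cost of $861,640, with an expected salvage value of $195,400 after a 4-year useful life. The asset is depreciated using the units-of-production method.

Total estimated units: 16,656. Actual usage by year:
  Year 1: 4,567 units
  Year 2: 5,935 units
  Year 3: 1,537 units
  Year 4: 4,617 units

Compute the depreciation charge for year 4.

Depreciable base = $861,640 − $195,400 = $666,240.
Rate = $666,240 / 16,656 units = $40 per unit.
Year 1: 4,567 × $40 = $182,680. Book value $678,960.
Year 2: 5,935 × $40 = $237,400. Book value $441,560.
Year 3: 1,537 × $40 = $61,480. Book value $380,080.
Year 4: 4,617 × $40 = $184,680. Book value $195,400.

$184,680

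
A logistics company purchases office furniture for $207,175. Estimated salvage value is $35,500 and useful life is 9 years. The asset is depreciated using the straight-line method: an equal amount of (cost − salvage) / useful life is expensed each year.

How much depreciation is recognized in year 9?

$19,075

Depreciable base = $207,175 − $35,500 = $171,675.
Annual expense = $171,675 / 9 = $19,075.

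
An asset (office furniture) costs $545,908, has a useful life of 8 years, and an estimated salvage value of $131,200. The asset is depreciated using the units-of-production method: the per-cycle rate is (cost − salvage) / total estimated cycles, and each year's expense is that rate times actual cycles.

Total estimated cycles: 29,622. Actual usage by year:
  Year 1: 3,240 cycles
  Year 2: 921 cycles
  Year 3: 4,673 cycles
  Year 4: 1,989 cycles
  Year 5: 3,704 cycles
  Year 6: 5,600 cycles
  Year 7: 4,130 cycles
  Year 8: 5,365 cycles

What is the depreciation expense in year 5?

Depreciable base = $545,908 − $131,200 = $414,708.
Rate = $414,708 / 29,622 cycles = $14 per cycle.
Year 1: 3,240 × $14 = $45,360. Book value $500,548.
Year 2: 921 × $14 = $12,894. Book value $487,654.
Year 3: 4,673 × $14 = $65,422. Book value $422,232.
Year 4: 1,989 × $14 = $27,846. Book value $394,386.
Year 5: 3,704 × $14 = $51,856. Book value $342,530.

$51,856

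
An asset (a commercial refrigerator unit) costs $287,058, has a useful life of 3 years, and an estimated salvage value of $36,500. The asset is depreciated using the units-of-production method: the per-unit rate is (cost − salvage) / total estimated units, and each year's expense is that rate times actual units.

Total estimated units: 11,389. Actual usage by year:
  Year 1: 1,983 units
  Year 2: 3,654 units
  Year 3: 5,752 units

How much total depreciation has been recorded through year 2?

$124,014

Depreciable base = $287,058 − $36,500 = $250,558.
Rate = $250,558 / 11,389 units = $22 per unit.
Year 1: 1,983 × $22 = $43,626. Book value $243,432.
Year 2: 3,654 × $22 = $80,388. Book value $163,044.
Accumulated through year 2 = $287,058 − $163,044 = $124,014.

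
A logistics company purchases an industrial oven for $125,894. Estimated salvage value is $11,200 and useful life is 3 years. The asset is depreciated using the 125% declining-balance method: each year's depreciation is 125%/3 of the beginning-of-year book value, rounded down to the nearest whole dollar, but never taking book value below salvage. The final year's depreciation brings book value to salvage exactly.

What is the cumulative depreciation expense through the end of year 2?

Depreciable base = $125,894 − $11,200 = $114,694.
Year 1: ⌊$125,894 × 125%/3⌋ = $52,455. Book value $73,439.
Year 2: ⌊$73,439 × 125%/3⌋ = $30,599. Book value $42,840.
Accumulated through year 2 = $125,894 − $42,840 = $83,054.

$83,054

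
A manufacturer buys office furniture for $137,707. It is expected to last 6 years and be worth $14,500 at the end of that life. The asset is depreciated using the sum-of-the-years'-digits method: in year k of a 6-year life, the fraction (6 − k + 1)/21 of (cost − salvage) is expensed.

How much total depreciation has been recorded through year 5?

$117,340

Depreciable base = $137,707 − $14,500 = $123,207.
Sum of the years' digits = 6+5+4+3+2+1 = 21.
Year 1: $123,207 × 6/21 = $35,202. Book value $102,505.
Year 2: $123,207 × 5/21 = $29,335. Book value $73,170.
Year 3: $123,207 × 4/21 = $23,468. Book value $49,702.
Year 4: $123,207 × 3/21 = $17,601. Book value $32,101.
Year 5: $123,207 × 2/21 = $11,734. Book value $20,367.
Accumulated through year 5 = $137,707 − $20,367 = $117,340.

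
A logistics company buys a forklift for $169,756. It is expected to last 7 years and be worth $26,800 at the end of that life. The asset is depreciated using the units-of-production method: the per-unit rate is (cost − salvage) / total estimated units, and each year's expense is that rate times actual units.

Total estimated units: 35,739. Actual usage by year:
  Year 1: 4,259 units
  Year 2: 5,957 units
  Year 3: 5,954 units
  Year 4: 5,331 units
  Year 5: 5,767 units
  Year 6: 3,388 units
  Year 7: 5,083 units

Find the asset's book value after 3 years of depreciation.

Depreciable base = $169,756 − $26,800 = $142,956.
Rate = $142,956 / 35,739 units = $4 per unit.
Year 1: 4,259 × $4 = $17,036. Book value $152,720.
Year 2: 5,957 × $4 = $23,828. Book value $128,892.
Year 3: 5,954 × $4 = $23,816. Book value $105,076.

$105,076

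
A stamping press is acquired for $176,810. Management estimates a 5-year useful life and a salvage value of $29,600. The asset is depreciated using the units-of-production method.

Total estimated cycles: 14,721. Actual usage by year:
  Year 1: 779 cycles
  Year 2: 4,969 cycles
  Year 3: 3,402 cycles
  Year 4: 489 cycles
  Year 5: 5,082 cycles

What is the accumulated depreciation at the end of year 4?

$96,390

Depreciable base = $176,810 − $29,600 = $147,210.
Rate = $147,210 / 14,721 cycles = $10 per cycle.
Year 1: 779 × $10 = $7,790. Book value $169,020.
Year 2: 4,969 × $10 = $49,690. Book value $119,330.
Year 3: 3,402 × $10 = $34,020. Book value $85,310.
Year 4: 489 × $10 = $4,890. Book value $80,420.
Accumulated through year 4 = $176,810 − $80,420 = $96,390.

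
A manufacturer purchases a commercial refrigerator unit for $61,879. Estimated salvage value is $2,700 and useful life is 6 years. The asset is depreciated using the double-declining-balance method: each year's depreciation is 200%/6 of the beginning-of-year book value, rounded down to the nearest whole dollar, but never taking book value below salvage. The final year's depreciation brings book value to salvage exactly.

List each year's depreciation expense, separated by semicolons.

$20,626; $13,751; $9,167; $6,111; $4,074; $5,450

Depreciable base = $61,879 − $2,700 = $59,179.
Year 1: ⌊$61,879 × 200%/6⌋ = $20,626. Book value $41,253.
Year 2: ⌊$41,253 × 200%/6⌋ = $13,751. Book value $27,502.
Year 3: ⌊$27,502 × 200%/6⌋ = $9,167. Book value $18,335.
Year 4: ⌊$18,335 × 200%/6⌋ = $6,111. Book value $12,224.
Year 5: ⌊$12,224 × 200%/6⌋ = $4,074. Book value $8,150.
Year 6 (final): $8,150 − $2,700 = $5,450. Book value $2,700.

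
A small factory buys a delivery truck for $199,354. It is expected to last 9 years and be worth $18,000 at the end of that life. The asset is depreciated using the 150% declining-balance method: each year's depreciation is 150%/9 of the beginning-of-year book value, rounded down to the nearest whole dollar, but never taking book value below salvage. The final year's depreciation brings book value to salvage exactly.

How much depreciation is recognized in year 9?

$28,365

Depreciable base = $199,354 − $18,000 = $181,354.
Year 1: ⌊$199,354 × 150%/9⌋ = $33,225. Book value $166,129.
Year 2: ⌊$166,129 × 150%/9⌋ = $27,688. Book value $138,441.
Year 3: ⌊$138,441 × 150%/9⌋ = $23,073. Book value $115,368.
Year 4: ⌊$115,368 × 150%/9⌋ = $19,228. Book value $96,140.
Year 5: ⌊$96,140 × 150%/9⌋ = $16,023. Book value $80,117.
Year 6: ⌊$80,117 × 150%/9⌋ = $13,352. Book value $66,765.
Year 7: ⌊$66,765 × 150%/9⌋ = $11,127. Book value $55,638.
Year 8: ⌊$55,638 × 150%/9⌋ = $9,273. Book value $46,365.
Year 9 (final): $46,365 − $18,000 = $28,365. Book value $18,000.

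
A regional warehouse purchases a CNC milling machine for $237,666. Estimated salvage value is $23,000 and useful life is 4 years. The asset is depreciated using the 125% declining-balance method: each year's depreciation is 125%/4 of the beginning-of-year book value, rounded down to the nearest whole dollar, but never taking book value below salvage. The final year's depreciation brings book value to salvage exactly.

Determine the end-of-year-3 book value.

Depreciable base = $237,666 − $23,000 = $214,666.
Year 1: ⌊$237,666 × 125%/4⌋ = $74,270. Book value $163,396.
Year 2: ⌊$163,396 × 125%/4⌋ = $51,061. Book value $112,335.
Year 3: ⌊$112,335 × 125%/4⌋ = $35,104. Book value $77,231.

$77,231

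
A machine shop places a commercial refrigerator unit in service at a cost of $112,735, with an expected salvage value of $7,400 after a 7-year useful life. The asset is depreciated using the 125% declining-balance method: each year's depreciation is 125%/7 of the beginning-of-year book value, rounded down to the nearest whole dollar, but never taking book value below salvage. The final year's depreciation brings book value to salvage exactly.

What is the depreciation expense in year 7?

Depreciable base = $112,735 − $7,400 = $105,335.
Year 1: ⌊$112,735 × 125%/7⌋ = $20,131. Book value $92,604.
Year 2: ⌊$92,604 × 125%/7⌋ = $16,536. Book value $76,068.
Year 3: ⌊$76,068 × 125%/7⌋ = $13,583. Book value $62,485.
Year 4: ⌊$62,485 × 125%/7⌋ = $11,158. Book value $51,327.
Year 5: ⌊$51,327 × 125%/7⌋ = $9,165. Book value $42,162.
Year 6: ⌊$42,162 × 125%/7⌋ = $7,528. Book value $34,634.
Year 7 (final): $34,634 − $7,400 = $27,234. Book value $7,400.

$27,234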